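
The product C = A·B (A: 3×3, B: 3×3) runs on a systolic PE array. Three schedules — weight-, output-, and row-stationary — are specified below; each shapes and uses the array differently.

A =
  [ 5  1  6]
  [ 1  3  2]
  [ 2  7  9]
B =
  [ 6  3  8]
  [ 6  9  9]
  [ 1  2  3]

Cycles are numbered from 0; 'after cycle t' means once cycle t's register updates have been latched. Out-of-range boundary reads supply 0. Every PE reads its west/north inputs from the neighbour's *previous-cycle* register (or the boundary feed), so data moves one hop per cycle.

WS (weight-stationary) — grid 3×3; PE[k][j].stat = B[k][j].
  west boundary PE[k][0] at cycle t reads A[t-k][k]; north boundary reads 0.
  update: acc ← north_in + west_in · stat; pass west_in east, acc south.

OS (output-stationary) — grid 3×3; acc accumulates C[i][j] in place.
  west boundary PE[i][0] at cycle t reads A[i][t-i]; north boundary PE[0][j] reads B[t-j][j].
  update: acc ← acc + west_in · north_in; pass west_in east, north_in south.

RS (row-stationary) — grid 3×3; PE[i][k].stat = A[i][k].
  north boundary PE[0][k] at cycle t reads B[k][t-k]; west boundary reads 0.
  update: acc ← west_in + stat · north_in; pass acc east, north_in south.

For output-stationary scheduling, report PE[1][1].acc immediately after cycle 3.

PE[1][1].acc = 30

Tracing OS — 3×3 array, target PE[1][1]:
  step 0 · PE0,1: acc=0; fwd→0 fwd↓0
  step 0 · PE1,0: acc=0; fwd→0 fwd↓0
  step 0 · PE1,1: acc=0; fwd→0 fwd↓0
  step 1 · PE0,1: acc=15; fwd→5 fwd↓3
  step 1 · PE1,0: acc=6; fwd→1 fwd↓6
  step 1 · PE1,1: acc=0; fwd→0 fwd↓0
  step 2 · PE0,1: acc=24; fwd→1 fwd↓9
  step 2 · PE1,0: acc=24; fwd→3 fwd↓6
  step 2 · PE1,1: acc=3; fwd→1 fwd↓3
  step 3 · PE0,1: acc=36; fwd→6 fwd↓2
  step 3 · PE1,0: acc=26; fwd→2 fwd↓1
  step 3 · PE1,1: acc=30; fwd→3 fwd↓9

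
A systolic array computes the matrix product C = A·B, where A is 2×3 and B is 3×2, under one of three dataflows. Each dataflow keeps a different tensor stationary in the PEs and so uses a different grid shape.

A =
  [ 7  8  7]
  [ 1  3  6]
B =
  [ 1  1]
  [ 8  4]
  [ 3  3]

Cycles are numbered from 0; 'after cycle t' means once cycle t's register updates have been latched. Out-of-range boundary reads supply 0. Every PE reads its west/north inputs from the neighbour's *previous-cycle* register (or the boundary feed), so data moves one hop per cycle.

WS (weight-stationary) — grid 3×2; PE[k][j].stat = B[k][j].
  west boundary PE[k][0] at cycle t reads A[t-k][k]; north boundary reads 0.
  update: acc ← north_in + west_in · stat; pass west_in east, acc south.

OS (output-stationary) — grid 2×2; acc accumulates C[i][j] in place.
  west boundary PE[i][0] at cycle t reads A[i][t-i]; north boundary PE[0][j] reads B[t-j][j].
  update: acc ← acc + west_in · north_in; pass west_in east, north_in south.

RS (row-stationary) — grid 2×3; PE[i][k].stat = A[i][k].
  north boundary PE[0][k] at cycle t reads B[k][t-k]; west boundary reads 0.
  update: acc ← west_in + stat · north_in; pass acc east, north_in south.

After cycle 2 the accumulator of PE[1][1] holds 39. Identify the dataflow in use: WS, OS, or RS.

dataflow = WS

— WS: 3×2; PE[1][1] trace:
  c0 r1c1: 0 / 0 / 0
  c1 r1c1: 0 / 0 / 0
  c2 r1c1: 39 / 8 / 39
— OS: 2×2; PE[1][1] trace:
  c0 r1c1: 0 / 0 / 0
  c1 r1c1: 0 / 0 / 0
  c2 r1c1: 1 / 1 / 1
— RS: 2×3; PE[1][1] trace:
  c0 r1c1: 0 / 0 / 0
  c1 r1c1: 0 / 0 / 0
  c2 r1c1: 25 / 25 / 8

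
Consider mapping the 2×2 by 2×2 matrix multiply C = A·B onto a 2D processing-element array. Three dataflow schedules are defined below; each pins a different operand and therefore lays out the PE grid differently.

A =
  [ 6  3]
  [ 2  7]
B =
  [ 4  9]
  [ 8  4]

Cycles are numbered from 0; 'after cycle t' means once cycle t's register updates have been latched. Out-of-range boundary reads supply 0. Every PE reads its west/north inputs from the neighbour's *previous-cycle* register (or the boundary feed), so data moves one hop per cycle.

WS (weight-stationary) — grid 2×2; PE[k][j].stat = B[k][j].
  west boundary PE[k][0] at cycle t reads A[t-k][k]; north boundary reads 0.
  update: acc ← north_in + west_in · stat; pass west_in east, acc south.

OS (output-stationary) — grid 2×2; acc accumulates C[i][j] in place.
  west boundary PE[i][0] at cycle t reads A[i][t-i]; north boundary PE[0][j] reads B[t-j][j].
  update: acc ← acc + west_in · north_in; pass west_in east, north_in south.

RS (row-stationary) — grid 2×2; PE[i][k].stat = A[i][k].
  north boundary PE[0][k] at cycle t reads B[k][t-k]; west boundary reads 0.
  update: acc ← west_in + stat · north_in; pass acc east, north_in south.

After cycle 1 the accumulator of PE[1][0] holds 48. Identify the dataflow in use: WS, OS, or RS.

dataflow = WS

WS [2×2] PE[1][0] across cycles:
  [0] (1,0) acc=0 (h:0 v:0)
  [1] (1,0) acc=48 (h:3 v:48)
OS [2×2] PE[1][0] across cycles:
  [0] (1,0) acc=0 (h:0 v:0)
  [1] (1,0) acc=8 (h:2 v:4)
RS [2×2] PE[1][0] across cycles:
  [0] (1,0) acc=0 (h:0 v:0)
  [1] (1,0) acc=8 (h:8 v:4)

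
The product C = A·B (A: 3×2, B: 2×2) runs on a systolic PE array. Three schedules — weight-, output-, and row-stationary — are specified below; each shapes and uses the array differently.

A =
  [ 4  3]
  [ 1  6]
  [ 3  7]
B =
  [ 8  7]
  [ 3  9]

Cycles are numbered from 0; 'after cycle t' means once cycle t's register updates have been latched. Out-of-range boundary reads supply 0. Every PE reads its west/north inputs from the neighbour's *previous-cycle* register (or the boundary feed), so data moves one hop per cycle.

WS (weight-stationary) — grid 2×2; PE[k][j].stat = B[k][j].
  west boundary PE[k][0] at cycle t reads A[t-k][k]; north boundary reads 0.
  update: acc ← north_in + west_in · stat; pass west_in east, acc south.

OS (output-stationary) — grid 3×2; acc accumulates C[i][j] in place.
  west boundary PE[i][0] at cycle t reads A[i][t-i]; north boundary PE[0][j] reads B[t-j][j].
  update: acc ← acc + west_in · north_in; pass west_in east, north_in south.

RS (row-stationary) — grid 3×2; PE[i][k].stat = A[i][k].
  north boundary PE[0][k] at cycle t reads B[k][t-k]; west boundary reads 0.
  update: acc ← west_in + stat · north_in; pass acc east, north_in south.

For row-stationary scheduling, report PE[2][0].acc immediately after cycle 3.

Tracing RS — 3×2 array, target PE[2][0]:
  @0  [1,0]  acc 0  |  →0  ↓0
  @0  [2,0]  acc 0  |  →0  ↓0
  @1  [1,0]  acc 8  |  →8  ↓8
  @1  [2,0]  acc 0  |  →0  ↓0
  @2  [1,0]  acc 7  |  →7  ↓7
  @2  [2,0]  acc 24  |  →24  ↓8
  @3  [1,0]  acc 0  |  →0  ↓0
  @3  [2,0]  acc 21  |  →21  ↓7

PE[2][0].acc = 21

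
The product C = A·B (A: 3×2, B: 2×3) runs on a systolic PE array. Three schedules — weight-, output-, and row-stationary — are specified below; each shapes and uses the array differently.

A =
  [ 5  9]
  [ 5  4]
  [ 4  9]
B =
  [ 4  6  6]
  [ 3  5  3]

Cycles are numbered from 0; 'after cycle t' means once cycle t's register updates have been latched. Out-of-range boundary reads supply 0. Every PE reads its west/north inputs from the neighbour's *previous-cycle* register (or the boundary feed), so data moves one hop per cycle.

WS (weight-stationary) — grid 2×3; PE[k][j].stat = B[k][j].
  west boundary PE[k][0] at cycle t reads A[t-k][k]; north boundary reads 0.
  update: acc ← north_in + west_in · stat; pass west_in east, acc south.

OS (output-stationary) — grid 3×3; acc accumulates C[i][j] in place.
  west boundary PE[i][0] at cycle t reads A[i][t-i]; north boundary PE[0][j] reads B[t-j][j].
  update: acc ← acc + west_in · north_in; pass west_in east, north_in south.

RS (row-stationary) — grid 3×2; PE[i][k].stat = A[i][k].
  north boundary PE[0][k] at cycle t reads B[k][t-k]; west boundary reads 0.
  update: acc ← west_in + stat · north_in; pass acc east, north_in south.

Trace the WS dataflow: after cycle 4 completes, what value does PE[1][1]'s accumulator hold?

PE[1][1].acc = 69

Tracing WS — 2×3 array, target PE[1][1]:
  0: (0,1).acc=0  regs=<0,0>
  0: (1,0).acc=0  regs=<0,0>
  0: (1,1).acc=0  regs=<0,0>
  1: (0,1).acc=30  regs=<5,30>
  1: (1,0).acc=47  regs=<9,47>
  1: (1,1).acc=0  regs=<0,0>
  2: (0,1).acc=30  regs=<5,30>
  2: (1,0).acc=32  regs=<4,32>
  2: (1,1).acc=75  regs=<9,75>
  3: (0,1).acc=24  regs=<4,24>
  3: (1,0).acc=43  regs=<9,43>
  3: (1,1).acc=50  regs=<4,50>
  4: (0,1).acc=0  regs=<0,0>
  4: (1,0).acc=0  regs=<0,0>
  4: (1,1).acc=69  regs=<9,69>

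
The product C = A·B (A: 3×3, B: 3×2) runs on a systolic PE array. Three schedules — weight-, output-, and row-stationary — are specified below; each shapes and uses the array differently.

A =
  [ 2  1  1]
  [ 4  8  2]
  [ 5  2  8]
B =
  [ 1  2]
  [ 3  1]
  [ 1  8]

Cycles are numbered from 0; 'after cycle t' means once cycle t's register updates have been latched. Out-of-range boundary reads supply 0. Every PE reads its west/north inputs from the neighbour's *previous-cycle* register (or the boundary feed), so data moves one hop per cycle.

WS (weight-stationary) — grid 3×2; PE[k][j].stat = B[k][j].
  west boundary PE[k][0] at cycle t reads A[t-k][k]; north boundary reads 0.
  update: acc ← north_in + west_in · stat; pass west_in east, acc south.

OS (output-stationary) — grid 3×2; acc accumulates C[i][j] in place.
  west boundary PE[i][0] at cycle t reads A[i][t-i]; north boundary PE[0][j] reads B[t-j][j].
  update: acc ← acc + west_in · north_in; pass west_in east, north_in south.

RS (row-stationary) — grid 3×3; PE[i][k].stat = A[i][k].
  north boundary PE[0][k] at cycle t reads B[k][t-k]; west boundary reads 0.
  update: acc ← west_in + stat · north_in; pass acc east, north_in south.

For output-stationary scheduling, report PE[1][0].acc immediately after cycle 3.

PE[1][0].acc = 30

OS 3×2: PE[1][0] cycle-by-cycle (with neighbour feeds):
  @0  [0,0]  acc 2  |  →2  ↓1
  @0  [1,0]  acc 0  |  →0  ↓0
  @1  [0,0]  acc 5  |  →1  ↓3
  @1  [1,0]  acc 4  |  →4  ↓1
  @2  [0,0]  acc 6  |  →1  ↓1
  @2  [1,0]  acc 28  |  →8  ↓3
  @3  [0,0]  acc 6  |  →0  ↓0
  @3  [1,0]  acc 30  |  →2  ↓1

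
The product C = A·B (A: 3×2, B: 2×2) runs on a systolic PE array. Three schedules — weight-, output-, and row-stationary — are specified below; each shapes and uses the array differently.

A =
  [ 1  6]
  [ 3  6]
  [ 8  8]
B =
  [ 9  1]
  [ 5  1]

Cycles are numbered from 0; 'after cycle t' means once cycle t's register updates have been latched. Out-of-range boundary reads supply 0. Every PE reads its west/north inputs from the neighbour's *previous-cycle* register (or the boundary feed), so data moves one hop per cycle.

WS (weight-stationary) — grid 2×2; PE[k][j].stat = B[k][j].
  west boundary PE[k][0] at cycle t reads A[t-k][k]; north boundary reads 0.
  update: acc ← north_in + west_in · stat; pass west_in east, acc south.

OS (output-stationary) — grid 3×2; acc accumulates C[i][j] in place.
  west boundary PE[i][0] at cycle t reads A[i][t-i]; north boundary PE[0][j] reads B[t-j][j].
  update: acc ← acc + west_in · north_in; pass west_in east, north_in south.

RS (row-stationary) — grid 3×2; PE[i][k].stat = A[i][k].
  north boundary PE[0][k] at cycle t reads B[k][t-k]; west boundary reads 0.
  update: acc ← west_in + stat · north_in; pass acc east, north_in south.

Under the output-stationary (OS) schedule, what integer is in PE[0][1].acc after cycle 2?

OS (3×2). Following PE[0][1] plus its west/north inputs:
  [0] (0,0) acc=9 (h:1 v:9)
  [0] (0,1) acc=0 (h:0 v:0)
  [1] (0,0) acc=39 (h:6 v:5)
  [1] (0,1) acc=1 (h:1 v:1)
  [2] (0,0) acc=39 (h:0 v:0)
  [2] (0,1) acc=7 (h:6 v:1)

PE[0][1].acc = 7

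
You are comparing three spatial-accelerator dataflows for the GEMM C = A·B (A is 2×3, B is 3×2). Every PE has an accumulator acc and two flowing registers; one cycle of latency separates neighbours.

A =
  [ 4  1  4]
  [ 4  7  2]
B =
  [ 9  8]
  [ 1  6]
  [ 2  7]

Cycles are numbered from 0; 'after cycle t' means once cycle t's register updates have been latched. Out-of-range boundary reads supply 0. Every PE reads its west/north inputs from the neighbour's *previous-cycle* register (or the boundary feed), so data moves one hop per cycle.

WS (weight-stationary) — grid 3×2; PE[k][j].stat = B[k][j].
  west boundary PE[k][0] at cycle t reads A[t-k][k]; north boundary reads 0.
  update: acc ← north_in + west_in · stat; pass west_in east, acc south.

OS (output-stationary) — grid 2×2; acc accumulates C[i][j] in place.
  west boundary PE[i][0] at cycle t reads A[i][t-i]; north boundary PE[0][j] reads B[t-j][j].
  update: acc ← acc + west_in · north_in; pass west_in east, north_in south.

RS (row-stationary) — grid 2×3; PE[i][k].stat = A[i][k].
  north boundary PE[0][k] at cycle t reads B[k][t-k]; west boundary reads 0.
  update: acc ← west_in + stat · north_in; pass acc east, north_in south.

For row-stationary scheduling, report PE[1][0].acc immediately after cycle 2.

PE[1][0].acc = 32

RS 2×3: PE[1][0] cycle-by-cycle (with neighbour feeds):
  step 0 · PE0,0: acc=36; fwd→36 fwd↓9
  step 0 · PE1,0: acc=0; fwd→0 fwd↓0
  step 1 · PE0,0: acc=32; fwd→32 fwd↓8
  step 1 · PE1,0: acc=36; fwd→36 fwd↓9
  step 2 · PE0,0: acc=0; fwd→0 fwd↓0
  step 2 · PE1,0: acc=32; fwd→32 fwd↓8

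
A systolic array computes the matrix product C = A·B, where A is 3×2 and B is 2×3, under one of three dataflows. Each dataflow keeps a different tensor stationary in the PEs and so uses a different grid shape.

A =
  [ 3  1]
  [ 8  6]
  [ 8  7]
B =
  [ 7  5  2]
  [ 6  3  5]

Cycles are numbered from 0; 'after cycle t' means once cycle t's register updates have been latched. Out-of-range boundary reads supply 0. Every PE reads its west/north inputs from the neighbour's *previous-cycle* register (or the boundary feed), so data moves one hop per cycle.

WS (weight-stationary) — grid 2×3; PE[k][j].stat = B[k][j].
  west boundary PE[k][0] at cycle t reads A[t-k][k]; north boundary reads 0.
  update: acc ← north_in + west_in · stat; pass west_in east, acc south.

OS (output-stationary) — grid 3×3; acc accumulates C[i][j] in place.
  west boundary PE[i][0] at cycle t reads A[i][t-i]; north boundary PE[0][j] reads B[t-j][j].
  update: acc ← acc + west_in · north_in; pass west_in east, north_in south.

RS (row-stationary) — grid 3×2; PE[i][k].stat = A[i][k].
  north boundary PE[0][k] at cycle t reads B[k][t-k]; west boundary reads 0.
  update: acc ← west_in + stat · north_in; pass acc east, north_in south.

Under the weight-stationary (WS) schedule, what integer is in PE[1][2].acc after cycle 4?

PE[1][2].acc = 46

WS on a 2×3 grid — tracing PE[1][2] and its feeders:
  @0  [0,2]  acc 0  |  →0  ↓0
  @0  [1,1]  acc 0  |  →0  ↓0
  @0  [1,2]  acc 0  |  →0  ↓0
  @1  [0,2]  acc 0  |  →0  ↓0
  @1  [1,1]  acc 0  |  →0  ↓0
  @1  [1,2]  acc 0  |  →0  ↓0
  @2  [0,2]  acc 6  |  →3  ↓6
  @2  [1,1]  acc 18  |  →1  ↓18
  @2  [1,2]  acc 0  |  →0  ↓0
  @3  [0,2]  acc 16  |  →8  ↓16
  @3  [1,1]  acc 58  |  →6  ↓58
  @3  [1,2]  acc 11  |  →1  ↓11
  @4  [0,2]  acc 16  |  →8  ↓16
  @4  [1,1]  acc 61  |  →7  ↓61
  @4  [1,2]  acc 46  |  →6  ↓46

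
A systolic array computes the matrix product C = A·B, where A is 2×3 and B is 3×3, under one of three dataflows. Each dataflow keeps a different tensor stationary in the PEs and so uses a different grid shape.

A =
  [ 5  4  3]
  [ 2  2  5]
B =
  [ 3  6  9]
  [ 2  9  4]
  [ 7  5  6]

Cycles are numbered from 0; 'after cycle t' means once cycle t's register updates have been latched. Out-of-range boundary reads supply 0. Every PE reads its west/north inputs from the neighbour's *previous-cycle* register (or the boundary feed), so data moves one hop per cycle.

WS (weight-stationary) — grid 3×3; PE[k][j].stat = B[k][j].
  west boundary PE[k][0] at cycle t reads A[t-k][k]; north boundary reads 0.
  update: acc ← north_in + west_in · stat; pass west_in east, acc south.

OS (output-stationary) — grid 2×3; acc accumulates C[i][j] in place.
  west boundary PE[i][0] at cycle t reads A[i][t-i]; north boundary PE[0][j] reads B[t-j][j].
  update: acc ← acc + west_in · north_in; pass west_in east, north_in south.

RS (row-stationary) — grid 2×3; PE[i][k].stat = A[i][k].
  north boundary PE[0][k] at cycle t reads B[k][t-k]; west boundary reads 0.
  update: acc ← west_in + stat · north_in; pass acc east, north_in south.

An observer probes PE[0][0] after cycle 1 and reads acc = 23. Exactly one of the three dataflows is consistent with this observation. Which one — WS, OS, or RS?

— WS: 3×3; PE[0][0] trace:
  t=0 PE[0][0]: acc=15 h=5 v=15
  t=1 PE[0][0]: acc=6 h=2 v=6
— OS: 2×3; PE[0][0] trace:
  t=0 PE[0][0]: acc=15 h=5 v=3
  t=1 PE[0][0]: acc=23 h=4 v=2
— RS: 2×3; PE[0][0] trace:
  t=0 PE[0][0]: acc=15 h=15 v=3
  t=1 PE[0][0]: acc=30 h=30 v=6

dataflow = OS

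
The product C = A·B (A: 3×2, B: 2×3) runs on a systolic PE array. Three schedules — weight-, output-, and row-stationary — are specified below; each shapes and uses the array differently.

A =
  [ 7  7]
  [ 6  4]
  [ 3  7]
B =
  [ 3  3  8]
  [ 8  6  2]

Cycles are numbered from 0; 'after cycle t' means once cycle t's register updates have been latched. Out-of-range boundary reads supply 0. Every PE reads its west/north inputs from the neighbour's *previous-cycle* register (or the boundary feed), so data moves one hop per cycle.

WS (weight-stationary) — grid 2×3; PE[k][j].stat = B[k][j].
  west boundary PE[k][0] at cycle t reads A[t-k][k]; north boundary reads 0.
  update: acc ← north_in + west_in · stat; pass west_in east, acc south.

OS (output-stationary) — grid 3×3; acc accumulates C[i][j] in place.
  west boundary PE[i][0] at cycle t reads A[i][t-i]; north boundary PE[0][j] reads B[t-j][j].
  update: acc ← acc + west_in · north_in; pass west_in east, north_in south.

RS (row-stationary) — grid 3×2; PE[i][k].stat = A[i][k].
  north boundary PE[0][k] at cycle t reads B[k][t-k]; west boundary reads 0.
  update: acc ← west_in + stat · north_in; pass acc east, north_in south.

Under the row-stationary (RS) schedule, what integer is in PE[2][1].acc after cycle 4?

RS 3×2: PE[2][1] cycle-by-cycle (with neighbour feeds):
  c0 r1c1: 0 / 0 / 0
  c0 r2c0: 0 / 0 / 0
  c0 r2c1: 0 / 0 / 0
  c1 r1c1: 0 / 0 / 0
  c1 r2c0: 0 / 0 / 0
  c1 r2c1: 0 / 0 / 0
  c2 r1c1: 50 / 50 / 8
  c2 r2c0: 9 / 9 / 3
  c2 r2c1: 0 / 0 / 0
  c3 r1c1: 42 / 42 / 6
  c3 r2c0: 9 / 9 / 3
  c3 r2c1: 65 / 65 / 8
  c4 r1c1: 56 / 56 / 2
  c4 r2c0: 24 / 24 / 8
  c4 r2c1: 51 / 51 / 6

PE[2][1].acc = 51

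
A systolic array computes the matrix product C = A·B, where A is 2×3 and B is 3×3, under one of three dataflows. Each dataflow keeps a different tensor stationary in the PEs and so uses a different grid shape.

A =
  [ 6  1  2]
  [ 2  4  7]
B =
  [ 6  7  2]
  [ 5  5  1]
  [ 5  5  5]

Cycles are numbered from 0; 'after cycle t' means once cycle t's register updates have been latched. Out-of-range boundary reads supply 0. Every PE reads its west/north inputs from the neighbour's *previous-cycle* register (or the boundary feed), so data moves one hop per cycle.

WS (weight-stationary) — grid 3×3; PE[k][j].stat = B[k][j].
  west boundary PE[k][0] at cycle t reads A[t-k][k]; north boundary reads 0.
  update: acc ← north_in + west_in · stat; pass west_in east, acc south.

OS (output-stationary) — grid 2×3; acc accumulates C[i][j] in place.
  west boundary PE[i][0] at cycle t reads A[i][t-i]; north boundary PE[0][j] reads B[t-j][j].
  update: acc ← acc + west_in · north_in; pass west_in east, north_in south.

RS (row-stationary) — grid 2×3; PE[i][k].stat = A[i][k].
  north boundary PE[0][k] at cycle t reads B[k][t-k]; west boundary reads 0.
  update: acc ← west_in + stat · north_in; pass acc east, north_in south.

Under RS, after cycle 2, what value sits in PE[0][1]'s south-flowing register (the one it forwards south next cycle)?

register = 5

Tracing RS — 2×3 array, target PE[0][1]:
  step 0 · PE0,0: acc=36; fwd→36 fwd↓6
  step 0 · PE0,1: acc=0; fwd→0 fwd↓0
  step 1 · PE0,0: acc=42; fwd→42 fwd↓7
  step 1 · PE0,1: acc=41; fwd→41 fwd↓5
  step 2 · PE0,0: acc=12; fwd→12 fwd↓2
  step 2 · PE0,1: acc=47; fwd→47 fwd↓5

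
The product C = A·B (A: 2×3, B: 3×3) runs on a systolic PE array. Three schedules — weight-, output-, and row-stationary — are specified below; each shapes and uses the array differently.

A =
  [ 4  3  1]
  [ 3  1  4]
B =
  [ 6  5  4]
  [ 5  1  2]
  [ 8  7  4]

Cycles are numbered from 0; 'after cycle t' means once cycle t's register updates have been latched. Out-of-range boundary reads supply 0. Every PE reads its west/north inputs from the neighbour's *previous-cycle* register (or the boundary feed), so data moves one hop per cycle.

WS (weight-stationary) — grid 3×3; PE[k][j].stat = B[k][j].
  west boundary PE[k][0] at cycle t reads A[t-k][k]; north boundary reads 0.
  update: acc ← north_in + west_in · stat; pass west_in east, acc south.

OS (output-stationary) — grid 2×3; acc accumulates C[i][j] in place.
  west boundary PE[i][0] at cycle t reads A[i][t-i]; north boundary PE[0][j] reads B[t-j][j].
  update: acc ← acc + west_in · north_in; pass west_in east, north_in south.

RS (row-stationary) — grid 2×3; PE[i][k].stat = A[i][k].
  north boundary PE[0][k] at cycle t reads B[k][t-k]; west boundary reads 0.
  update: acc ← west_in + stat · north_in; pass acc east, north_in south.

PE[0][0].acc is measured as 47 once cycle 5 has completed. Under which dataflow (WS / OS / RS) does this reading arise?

dataflow = OS

— WS: 3×3; PE[0][0] trace:
  step 0 · PE0,0: acc=24; fwd→4 fwd↓24
  step 1 · PE0,0: acc=18; fwd→3 fwd↓18
  step 2 · PE0,0: acc=0; fwd→0 fwd↓0
  step 3 · PE0,0: acc=0; fwd→0 fwd↓0
  step 4 · PE0,0: acc=0; fwd→0 fwd↓0
  step 5 · PE0,0: acc=0; fwd→0 fwd↓0
— OS: 2×3; PE[0][0] trace:
  step 0 · PE0,0: acc=24; fwd→4 fwd↓6
  step 1 · PE0,0: acc=39; fwd→3 fwd↓5
  step 2 · PE0,0: acc=47; fwd→1 fwd↓8
  step 3 · PE0,0: acc=47; fwd→0 fwd↓0
  step 4 · PE0,0: acc=47; fwd→0 fwd↓0
  step 5 · PE0,0: acc=47; fwd→0 fwd↓0
— RS: 2×3; PE[0][0] trace:
  step 0 · PE0,0: acc=24; fwd→24 fwd↓6
  step 1 · PE0,0: acc=20; fwd→20 fwd↓5
  step 2 · PE0,0: acc=16; fwd→16 fwd↓4
  step 3 · PE0,0: acc=0; fwd→0 fwd↓0
  step 4 · PE0,0: acc=0; fwd→0 fwd↓0
  step 5 · PE0,0: acc=0; fwd→0 fwd↓0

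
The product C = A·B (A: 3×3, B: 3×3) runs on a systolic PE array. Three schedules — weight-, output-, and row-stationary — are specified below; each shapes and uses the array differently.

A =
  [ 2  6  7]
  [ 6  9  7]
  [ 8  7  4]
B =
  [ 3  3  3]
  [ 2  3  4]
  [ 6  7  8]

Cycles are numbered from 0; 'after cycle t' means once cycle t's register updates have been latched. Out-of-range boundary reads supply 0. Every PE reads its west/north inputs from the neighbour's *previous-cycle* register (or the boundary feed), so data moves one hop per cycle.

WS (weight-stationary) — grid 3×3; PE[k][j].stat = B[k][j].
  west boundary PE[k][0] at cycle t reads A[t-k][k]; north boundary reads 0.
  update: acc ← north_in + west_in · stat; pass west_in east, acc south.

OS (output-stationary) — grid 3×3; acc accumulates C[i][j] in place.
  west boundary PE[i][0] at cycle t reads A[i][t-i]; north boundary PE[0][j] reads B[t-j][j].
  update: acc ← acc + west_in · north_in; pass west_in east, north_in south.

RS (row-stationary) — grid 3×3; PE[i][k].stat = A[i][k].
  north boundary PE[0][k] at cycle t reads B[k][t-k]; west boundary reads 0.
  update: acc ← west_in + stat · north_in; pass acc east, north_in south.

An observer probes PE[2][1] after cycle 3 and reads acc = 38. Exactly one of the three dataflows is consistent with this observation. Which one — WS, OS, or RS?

WS [3×3] PE[2][1] across cycles:
  after 0 — PE[2][1] acc=0, pass-E 0, pass-S 0
  after 1 — PE[2][1] acc=0, pass-E 0, pass-S 0
  after 2 — PE[2][1] acc=0, pass-E 0, pass-S 0
  after 3 — PE[2][1] acc=73, pass-E 7, pass-S 73
OS [3×3] PE[2][1] across cycles:
  after 0 — PE[2][1] acc=0, pass-E 0, pass-S 0
  after 1 — PE[2][1] acc=0, pass-E 0, pass-S 0
  after 2 — PE[2][1] acc=0, pass-E 0, pass-S 0
  after 3 — PE[2][1] acc=24, pass-E 8, pass-S 3
RS [3×3] PE[2][1] across cycles:
  after 0 — PE[2][1] acc=0, pass-E 0, pass-S 0
  after 1 — PE[2][1] acc=0, pass-E 0, pass-S 0
  after 2 — PE[2][1] acc=0, pass-E 0, pass-S 0
  after 3 — PE[2][1] acc=38, pass-E 38, pass-S 2

dataflow = RS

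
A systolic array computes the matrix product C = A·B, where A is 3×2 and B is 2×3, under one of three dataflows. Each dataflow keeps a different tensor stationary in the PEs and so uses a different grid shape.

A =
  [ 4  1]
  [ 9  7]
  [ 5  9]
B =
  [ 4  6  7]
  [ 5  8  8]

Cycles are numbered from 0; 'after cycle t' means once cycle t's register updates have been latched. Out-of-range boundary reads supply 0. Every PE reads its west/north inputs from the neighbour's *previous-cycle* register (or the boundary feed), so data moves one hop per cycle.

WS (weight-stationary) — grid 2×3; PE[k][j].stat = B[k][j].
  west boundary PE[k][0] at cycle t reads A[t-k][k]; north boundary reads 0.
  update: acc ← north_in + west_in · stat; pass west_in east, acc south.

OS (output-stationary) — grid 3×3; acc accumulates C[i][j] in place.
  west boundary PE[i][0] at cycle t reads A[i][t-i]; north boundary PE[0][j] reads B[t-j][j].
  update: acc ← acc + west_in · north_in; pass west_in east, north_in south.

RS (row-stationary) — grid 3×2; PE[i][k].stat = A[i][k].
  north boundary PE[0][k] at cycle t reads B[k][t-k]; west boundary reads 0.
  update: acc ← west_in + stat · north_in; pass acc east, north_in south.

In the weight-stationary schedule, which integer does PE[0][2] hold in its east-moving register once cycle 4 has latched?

WS 2×3: PE[0][2] cycle-by-cycle (with neighbour feeds):
  0: (0,1).acc=0  regs=<0,0>
  0: (0,2).acc=0  regs=<0,0>
  1: (0,1).acc=24  regs=<4,24>
  1: (0,2).acc=0  regs=<0,0>
  2: (0,1).acc=54  regs=<9,54>
  2: (0,2).acc=28  regs=<4,28>
  3: (0,1).acc=30  regs=<5,30>
  3: (0,2).acc=63  regs=<9,63>
  4: (0,1).acc=0  regs=<0,0>
  4: (0,2).acc=35  regs=<5,35>

register = 5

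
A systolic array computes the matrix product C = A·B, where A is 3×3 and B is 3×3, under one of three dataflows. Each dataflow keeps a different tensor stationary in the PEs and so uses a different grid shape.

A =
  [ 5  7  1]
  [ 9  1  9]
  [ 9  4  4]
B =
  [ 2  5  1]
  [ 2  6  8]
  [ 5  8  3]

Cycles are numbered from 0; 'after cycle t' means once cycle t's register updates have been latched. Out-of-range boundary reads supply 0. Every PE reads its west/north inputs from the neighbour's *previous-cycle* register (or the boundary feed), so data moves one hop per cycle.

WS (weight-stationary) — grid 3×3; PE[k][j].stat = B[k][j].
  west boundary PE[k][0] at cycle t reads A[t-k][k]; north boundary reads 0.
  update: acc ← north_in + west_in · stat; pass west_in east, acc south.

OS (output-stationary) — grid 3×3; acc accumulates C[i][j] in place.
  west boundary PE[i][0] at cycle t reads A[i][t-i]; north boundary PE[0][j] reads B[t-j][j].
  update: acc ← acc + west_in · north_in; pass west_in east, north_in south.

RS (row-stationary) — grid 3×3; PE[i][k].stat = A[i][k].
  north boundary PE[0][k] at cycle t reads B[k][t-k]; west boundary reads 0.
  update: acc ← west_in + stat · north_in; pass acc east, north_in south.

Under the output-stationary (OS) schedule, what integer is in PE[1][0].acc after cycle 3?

PE[1][0].acc = 65

Tracing OS — 3×3 array, target PE[1][0]:
  0: (0,0).acc=10  regs=<5,2>
  0: (1,0).acc=0  regs=<0,0>
  1: (0,0).acc=24  regs=<7,2>
  1: (1,0).acc=18  regs=<9,2>
  2: (0,0).acc=29  regs=<1,5>
  2: (1,0).acc=20  regs=<1,2>
  3: (0,0).acc=29  regs=<0,0>
  3: (1,0).acc=65  regs=<9,5>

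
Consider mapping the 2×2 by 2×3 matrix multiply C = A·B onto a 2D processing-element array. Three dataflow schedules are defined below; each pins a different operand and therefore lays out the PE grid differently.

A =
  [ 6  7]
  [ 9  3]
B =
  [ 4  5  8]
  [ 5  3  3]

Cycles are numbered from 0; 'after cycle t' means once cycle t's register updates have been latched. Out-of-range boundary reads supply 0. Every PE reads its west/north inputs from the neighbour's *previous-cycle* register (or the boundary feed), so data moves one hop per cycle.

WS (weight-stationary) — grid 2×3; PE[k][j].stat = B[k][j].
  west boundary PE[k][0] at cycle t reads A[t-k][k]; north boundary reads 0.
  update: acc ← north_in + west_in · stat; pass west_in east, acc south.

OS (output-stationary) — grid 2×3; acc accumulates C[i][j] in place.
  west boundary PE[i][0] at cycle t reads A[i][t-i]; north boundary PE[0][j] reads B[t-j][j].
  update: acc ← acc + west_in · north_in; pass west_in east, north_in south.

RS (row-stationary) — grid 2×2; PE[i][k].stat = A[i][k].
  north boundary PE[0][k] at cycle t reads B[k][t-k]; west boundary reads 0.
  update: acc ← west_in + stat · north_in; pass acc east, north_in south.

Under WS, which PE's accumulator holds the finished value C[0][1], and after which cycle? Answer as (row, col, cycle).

(row, col, cycle) = (1, 1, 2)

WS: C[0][1] accumulates in PE[1][1]:
  after 0 — PE[1][1] acc=0, pass-E 0, pass-S 0
  after 1 — PE[1][1] acc=0, pass-E 0, pass-S 0
  after 2 — PE[1][1] acc=51, pass-E 7, pass-S 51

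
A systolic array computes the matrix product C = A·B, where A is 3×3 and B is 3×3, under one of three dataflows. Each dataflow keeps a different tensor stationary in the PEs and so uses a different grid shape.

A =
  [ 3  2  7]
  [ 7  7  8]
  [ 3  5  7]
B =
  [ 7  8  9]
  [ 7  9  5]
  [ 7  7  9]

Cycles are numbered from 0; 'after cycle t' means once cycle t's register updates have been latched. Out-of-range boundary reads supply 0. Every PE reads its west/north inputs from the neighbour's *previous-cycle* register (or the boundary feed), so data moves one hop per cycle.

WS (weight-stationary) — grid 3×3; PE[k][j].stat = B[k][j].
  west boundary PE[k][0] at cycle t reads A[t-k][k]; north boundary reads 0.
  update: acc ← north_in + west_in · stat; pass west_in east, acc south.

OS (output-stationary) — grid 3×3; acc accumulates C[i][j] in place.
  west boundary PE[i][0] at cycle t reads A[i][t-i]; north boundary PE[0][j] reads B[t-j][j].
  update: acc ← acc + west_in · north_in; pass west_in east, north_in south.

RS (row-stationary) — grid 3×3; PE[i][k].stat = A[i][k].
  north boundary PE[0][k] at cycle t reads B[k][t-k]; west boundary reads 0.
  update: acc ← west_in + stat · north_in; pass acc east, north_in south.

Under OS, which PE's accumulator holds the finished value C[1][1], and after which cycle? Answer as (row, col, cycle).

OS — PE[1][1] is where C[1][1] collects:
  [0] (1,1) acc=0 (h:0 v:0)
  [1] (1,1) acc=0 (h:0 v:0)
  [2] (1,1) acc=56 (h:7 v:8)
  [3] (1,1) acc=119 (h:7 v:9)
  [4] (1,1) acc=175 (h:8 v:7)

(row, col, cycle) = (1, 1, 4)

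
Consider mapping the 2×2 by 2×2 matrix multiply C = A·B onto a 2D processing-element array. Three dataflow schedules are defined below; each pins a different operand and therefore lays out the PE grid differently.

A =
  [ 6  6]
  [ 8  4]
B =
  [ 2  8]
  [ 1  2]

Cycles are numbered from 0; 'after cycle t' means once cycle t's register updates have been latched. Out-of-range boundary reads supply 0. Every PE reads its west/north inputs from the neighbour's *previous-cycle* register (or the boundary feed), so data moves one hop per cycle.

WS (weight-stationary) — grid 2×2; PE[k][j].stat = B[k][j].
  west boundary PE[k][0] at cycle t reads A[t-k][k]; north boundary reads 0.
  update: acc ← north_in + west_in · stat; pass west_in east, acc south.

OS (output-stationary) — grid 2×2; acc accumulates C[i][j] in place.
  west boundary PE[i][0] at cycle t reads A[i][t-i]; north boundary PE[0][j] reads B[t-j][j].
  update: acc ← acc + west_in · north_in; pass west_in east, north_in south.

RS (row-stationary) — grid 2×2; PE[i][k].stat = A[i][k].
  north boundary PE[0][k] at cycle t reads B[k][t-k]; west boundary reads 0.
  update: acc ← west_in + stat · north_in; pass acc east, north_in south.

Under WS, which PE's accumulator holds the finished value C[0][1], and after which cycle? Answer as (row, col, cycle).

(row, col, cycle) = (1, 1, 2)

WS — PE[1][1] is where C[0][1] collects:
  after 0 — PE[1][1] acc=0, pass-E 0, pass-S 0
  after 1 — PE[1][1] acc=0, pass-E 0, pass-S 0
  after 2 — PE[1][1] acc=60, pass-E 6, pass-S 60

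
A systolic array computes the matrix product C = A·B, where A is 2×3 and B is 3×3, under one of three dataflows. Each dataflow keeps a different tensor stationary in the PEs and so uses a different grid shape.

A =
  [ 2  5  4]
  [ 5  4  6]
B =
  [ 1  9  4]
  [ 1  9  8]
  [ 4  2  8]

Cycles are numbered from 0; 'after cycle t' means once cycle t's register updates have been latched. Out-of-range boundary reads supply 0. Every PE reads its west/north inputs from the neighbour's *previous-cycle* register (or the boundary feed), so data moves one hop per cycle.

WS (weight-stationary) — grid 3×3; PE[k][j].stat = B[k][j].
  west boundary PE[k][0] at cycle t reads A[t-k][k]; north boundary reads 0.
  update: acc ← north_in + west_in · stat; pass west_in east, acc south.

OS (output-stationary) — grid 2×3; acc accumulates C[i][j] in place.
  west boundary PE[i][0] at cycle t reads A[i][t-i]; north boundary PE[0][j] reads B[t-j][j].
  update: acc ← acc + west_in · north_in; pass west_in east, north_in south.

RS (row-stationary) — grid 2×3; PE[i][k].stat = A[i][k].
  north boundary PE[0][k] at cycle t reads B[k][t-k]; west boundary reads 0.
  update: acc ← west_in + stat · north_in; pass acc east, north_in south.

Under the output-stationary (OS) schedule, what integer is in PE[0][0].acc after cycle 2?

Tracing OS — 2×3 array, target PE[0][0]:
  t=0 PE[0][0]: acc=2 h=2 v=1
  t=1 PE[0][0]: acc=7 h=5 v=1
  t=2 PE[0][0]: acc=23 h=4 v=4

PE[0][0].acc = 23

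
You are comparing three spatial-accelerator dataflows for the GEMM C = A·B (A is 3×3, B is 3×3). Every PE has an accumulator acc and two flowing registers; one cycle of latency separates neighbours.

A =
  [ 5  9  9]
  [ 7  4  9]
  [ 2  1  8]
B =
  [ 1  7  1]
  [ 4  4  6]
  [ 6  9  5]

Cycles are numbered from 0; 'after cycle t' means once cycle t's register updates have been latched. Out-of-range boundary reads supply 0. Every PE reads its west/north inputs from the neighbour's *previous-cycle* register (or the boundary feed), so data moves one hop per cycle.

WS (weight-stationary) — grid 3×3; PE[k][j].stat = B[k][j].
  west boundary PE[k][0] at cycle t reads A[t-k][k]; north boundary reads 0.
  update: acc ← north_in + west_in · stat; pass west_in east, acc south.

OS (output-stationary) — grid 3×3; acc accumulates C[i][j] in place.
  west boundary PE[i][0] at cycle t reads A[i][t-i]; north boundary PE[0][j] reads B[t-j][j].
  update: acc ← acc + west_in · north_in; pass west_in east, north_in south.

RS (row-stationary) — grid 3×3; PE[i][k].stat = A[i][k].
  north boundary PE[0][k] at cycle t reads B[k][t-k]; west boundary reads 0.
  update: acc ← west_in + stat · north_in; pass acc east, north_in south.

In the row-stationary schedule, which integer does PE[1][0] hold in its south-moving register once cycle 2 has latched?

Tracing RS — 3×3 array, target PE[1][0]:
  0: (0,0).acc=5  regs=<5,1>
  0: (1,0).acc=0  regs=<0,0>
  1: (0,0).acc=35  regs=<35,7>
  1: (1,0).acc=7  regs=<7,1>
  2: (0,0).acc=5  regs=<5,1>
  2: (1,0).acc=49  regs=<49,7>

register = 7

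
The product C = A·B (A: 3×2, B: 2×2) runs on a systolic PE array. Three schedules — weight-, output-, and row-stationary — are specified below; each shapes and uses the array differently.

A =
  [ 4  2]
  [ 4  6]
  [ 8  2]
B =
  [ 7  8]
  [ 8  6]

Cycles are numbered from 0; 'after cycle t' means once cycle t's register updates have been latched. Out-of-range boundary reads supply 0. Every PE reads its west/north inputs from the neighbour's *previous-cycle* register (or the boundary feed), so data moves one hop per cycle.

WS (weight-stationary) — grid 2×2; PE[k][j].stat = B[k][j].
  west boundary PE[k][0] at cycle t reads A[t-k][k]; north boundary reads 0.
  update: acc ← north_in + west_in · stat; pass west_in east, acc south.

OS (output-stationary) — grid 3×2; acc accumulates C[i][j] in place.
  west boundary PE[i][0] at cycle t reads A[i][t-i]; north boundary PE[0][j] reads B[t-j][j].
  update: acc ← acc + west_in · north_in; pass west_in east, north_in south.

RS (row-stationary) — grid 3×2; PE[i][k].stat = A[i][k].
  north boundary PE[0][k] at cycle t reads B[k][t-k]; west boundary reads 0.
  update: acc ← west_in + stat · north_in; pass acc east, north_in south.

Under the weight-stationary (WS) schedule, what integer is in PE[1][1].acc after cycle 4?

Tracing WS — 2×2 array, target PE[1][1]:
  step 0 · PE0,1: acc=0; fwd→0 fwd↓0
  step 0 · PE1,0: acc=0; fwd→0 fwd↓0
  step 0 · PE1,1: acc=0; fwd→0 fwd↓0
  step 1 · PE0,1: acc=32; fwd→4 fwd↓32
  step 1 · PE1,0: acc=44; fwd→2 fwd↓44
  step 1 · PE1,1: acc=0; fwd→0 fwd↓0
  step 2 · PE0,1: acc=32; fwd→4 fwd↓32
  step 2 · PE1,0: acc=76; fwd→6 fwd↓76
  step 2 · PE1,1: acc=44; fwd→2 fwd↓44
  step 3 · PE0,1: acc=64; fwd→8 fwd↓64
  step 3 · PE1,0: acc=72; fwd→2 fwd↓72
  step 3 · PE1,1: acc=68; fwd→6 fwd↓68
  step 4 · PE0,1: acc=0; fwd→0 fwd↓0
  step 4 · PE1,0: acc=0; fwd→0 fwd↓0
  step 4 · PE1,1: acc=76; fwd→2 fwd↓76

PE[1][1].acc = 76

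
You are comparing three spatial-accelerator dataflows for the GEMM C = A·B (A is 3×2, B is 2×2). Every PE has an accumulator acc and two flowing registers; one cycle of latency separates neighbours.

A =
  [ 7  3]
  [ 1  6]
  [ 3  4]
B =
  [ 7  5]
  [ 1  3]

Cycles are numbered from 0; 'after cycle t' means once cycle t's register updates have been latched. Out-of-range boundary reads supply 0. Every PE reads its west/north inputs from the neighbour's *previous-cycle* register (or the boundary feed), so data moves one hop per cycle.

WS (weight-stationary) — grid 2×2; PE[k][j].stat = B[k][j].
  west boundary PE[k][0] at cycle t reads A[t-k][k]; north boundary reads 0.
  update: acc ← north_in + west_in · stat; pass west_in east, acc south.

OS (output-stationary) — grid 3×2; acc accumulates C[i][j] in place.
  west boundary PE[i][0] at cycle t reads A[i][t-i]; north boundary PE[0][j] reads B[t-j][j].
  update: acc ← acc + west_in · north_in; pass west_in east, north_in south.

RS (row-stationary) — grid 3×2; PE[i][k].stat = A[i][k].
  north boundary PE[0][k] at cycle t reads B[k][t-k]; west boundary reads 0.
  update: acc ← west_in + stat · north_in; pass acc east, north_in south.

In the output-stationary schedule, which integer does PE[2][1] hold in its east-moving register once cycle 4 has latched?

register = 4

OS on a 3×2 grid — tracing PE[2][1] and its feeders:
  @0  [1,1]  acc 0  |  →0  ↓0
  @0  [2,0]  acc 0  |  →0  ↓0
  @0  [2,1]  acc 0  |  →0  ↓0
  @1  [1,1]  acc 0  |  →0  ↓0
  @1  [2,0]  acc 0  |  →0  ↓0
  @1  [2,1]  acc 0  |  →0  ↓0
  @2  [1,1]  acc 5  |  →1  ↓5
  @2  [2,0]  acc 21  |  →3  ↓7
  @2  [2,1]  acc 0  |  →0  ↓0
  @3  [1,1]  acc 23  |  →6  ↓3
  @3  [2,0]  acc 25  |  →4  ↓1
  @3  [2,1]  acc 15  |  →3  ↓5
  @4  [1,1]  acc 23  |  →0  ↓0
  @4  [2,0]  acc 25  |  →0  ↓0
  @4  [2,1]  acc 27  |  →4  ↓3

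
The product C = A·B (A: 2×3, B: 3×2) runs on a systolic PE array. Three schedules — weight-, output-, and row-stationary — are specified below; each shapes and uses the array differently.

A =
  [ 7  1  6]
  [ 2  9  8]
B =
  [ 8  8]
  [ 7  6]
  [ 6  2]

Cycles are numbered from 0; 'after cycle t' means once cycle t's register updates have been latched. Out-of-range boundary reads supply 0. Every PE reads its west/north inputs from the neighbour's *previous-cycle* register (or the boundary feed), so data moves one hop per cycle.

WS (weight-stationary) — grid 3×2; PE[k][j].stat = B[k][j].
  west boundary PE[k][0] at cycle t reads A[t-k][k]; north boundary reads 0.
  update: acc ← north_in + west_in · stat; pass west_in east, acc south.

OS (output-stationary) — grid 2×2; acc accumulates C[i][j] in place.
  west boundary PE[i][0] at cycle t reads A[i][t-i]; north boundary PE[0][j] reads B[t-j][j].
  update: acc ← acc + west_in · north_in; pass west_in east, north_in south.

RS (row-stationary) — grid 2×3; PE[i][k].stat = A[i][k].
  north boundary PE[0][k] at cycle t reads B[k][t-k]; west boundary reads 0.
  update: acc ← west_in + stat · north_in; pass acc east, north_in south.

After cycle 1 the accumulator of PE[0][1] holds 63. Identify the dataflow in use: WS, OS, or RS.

dataflow = RS

WS [3×2] PE[0][1] across cycles:
  after 0 — PE[0][1] acc=0, pass-E 0, pass-S 0
  after 1 — PE[0][1] acc=56, pass-E 7, pass-S 56
OS [2×2] PE[0][1] across cycles:
  after 0 — PE[0][1] acc=0, pass-E 0, pass-S 0
  after 1 — PE[0][1] acc=56, pass-E 7, pass-S 8
RS [2×3] PE[0][1] across cycles:
  after 0 — PE[0][1] acc=0, pass-E 0, pass-S 0
  after 1 — PE[0][1] acc=63, pass-E 63, pass-S 7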